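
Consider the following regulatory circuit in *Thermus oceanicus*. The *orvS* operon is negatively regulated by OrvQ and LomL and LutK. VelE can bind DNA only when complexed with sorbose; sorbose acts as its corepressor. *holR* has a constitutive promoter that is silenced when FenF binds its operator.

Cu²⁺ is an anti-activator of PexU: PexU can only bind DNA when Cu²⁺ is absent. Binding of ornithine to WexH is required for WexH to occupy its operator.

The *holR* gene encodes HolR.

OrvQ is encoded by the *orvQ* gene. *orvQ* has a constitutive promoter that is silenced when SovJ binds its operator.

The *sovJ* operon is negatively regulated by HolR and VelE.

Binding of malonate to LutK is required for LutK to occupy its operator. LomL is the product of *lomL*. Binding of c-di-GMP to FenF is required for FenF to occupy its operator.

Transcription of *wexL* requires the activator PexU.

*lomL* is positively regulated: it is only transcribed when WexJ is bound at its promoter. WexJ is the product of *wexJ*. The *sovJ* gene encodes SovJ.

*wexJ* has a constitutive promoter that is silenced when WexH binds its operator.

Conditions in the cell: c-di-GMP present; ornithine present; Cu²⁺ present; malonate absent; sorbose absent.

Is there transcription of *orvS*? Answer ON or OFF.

c-di-GMP is present, so FenF is active.
With repressor FenF bound, *holR* is not transcribed.
So HolR is not produced.
Sorbose is absent, so VelE is inactive.
With no repressor bound, *sovJ* is transcribed.
So SovJ is produced and active.
With repressor SovJ bound, *orvQ* is not transcribed.
So OrvQ is not produced.
Ornithine is present, so WexH is active.
With repressor WexH bound, *wexJ* is not transcribed.
So WexJ is not produced.
Required activator WexJ is absent, so *lomL* is not transcribed.
So LomL is not produced.
Malonate is absent, so LutK is inactive.
With no repressor bound, *orvS* is transcribed.

ON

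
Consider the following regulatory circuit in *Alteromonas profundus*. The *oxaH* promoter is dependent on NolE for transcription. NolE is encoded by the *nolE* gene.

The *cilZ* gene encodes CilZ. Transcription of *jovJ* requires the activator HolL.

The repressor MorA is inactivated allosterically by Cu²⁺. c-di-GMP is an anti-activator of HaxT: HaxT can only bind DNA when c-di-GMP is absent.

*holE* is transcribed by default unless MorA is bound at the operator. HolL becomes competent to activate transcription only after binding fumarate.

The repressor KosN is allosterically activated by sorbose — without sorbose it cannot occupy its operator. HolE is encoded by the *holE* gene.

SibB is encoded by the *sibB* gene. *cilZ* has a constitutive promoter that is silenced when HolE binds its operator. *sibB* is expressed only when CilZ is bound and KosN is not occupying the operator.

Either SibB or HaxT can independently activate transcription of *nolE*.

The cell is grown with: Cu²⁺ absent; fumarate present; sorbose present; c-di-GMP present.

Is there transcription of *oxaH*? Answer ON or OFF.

Cu²⁺ is absent, so MorA is active.
With repressor MorA bound, *holE* is not transcribed.
So HolE is not produced.
With no repressor bound, *cilZ* is transcribed.
So CilZ is produced and active.
Sorbose is present, so KosN is active.
With repressor KosN bound, *sibB* is not transcribed.
So SibB is not produced.
c-di-GMP is present, so HaxT is inactive.
No activator is available at the *nolE* promoter, so *nolE* is not transcribed.
So NolE is not produced.
Required activator NolE is absent, so *oxaH* is not transcribed.

OFF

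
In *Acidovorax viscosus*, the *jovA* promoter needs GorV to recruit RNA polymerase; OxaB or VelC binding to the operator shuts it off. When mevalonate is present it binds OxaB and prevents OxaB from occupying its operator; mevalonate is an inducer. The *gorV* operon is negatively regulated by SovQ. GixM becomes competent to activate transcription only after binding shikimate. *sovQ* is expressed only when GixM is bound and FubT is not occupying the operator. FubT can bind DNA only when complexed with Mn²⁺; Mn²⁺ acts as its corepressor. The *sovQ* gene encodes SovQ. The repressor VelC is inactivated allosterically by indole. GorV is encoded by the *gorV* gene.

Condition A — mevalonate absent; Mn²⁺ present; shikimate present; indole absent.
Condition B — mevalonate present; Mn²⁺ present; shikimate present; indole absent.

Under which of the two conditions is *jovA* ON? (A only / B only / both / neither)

Condition A:
Mevalonate is absent, so OxaB is active.
Mn²⁺ is present, so FubT is active.
Shikimate is present, so GixM is active.
With repressor FubT bound, *sovQ* is not transcribed.
So SovQ is not produced.
With no repressor bound, *gorV* is transcribed.
So GorV is produced and active.
Indole is absent, so VelC is active.
With repressor OxaB bound, *jovA* is not transcribed.
→ *jovA* is OFF in A.
Condition B:
Mevalonate is present, so OxaB is inactive.
Mn²⁺ is present, so FubT is active.
Shikimate is present, so GixM is active.
With repressor FubT bound, *sovQ* is not transcribed.
So SovQ is not produced.
With no repressor bound, *gorV* is transcribed.
So GorV is produced and active.
Indole is absent, so VelC is active.
With repressor VelC bound, *jovA* is not transcribed.
→ *jovA* is OFF in B.

neither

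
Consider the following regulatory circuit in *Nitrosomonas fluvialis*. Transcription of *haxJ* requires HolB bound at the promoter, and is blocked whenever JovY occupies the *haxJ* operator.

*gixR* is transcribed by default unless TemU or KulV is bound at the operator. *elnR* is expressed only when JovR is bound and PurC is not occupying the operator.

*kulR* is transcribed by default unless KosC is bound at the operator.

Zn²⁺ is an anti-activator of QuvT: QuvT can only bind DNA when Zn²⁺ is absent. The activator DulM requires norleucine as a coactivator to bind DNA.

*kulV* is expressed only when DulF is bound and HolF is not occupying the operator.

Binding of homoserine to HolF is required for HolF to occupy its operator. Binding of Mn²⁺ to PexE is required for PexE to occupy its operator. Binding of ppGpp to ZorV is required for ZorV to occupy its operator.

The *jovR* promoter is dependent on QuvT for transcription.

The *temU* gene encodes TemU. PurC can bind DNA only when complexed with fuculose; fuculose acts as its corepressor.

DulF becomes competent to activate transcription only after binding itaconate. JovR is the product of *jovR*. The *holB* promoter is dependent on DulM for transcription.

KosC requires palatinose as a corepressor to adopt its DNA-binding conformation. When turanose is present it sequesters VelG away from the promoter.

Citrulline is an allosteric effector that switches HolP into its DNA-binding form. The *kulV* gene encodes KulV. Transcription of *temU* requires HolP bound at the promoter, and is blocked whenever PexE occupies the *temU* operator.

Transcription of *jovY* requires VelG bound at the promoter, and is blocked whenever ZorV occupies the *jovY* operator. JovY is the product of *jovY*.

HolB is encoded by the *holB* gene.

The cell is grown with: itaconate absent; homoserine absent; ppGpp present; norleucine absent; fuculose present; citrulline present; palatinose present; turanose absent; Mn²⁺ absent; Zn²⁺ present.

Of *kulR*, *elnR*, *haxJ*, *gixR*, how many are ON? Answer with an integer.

Palatinose is present, so KosC is active.
With repressor KosC bound, *kulR* is not transcribed.
→ *kulR* is OFF.
Zn²⁺ is present, so QuvT is inactive.
Required activator QuvT is absent, so *jovR* is not transcribed.
So JovR is not produced.
Fuculose is present, so PurC is active.
With repressor PurC bound, *elnR* is not transcribed.
→ *elnR* is OFF.
Norleucine is absent, so DulM is inactive.
Required activator DulM is absent, so *holB* is not transcribed.
So HolB is not produced.
ppGpp is present, so ZorV is active.
Turanose is absent, so VelG is active.
With repressor ZorV bound, *jovY* is not transcribed.
So JovY is not produced.
Required activator HolB is absent, so *haxJ* is not transcribed.
→ *haxJ* is OFF.
Mn²⁺ is absent, so PexE is inactive.
Citrulline is present, so HolP is active.
No repressor is bound and HolP is active, so *temU* is transcribed.
So TemU is produced and active.
Homoserine is absent, so HolF is inactive.
Itaconate is absent, so DulF is inactive.
Required activator DulF is absent, so *kulV* is not transcribed.
So KulV is not produced.
With repressor TemU bound, *gixR* is not transcribed.
→ *gixR* is OFF.
0 of the 4 genes are transcribed.

0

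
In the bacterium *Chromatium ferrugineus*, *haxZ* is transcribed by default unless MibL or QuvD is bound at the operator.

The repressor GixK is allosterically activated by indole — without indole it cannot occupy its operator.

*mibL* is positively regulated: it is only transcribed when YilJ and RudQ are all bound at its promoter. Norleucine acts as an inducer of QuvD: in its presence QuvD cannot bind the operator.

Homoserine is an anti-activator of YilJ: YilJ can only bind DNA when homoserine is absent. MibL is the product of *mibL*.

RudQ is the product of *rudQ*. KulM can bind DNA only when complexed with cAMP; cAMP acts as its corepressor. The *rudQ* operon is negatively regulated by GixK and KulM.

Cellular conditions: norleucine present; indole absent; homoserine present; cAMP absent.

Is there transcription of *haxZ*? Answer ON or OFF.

Homoserine is present, so YilJ is inactive.
Indole is absent, so GixK is inactive.
cAMP is absent, so KulM is inactive.
With no repressor bound, *rudQ* is transcribed.
So RudQ is produced and active.
Required activator YilJ is absent, so *mibL* is not transcribed.
So MibL is not produced.
Norleucine is present, so QuvD is inactive.
With no repressor bound, *haxZ* is transcribed.

ON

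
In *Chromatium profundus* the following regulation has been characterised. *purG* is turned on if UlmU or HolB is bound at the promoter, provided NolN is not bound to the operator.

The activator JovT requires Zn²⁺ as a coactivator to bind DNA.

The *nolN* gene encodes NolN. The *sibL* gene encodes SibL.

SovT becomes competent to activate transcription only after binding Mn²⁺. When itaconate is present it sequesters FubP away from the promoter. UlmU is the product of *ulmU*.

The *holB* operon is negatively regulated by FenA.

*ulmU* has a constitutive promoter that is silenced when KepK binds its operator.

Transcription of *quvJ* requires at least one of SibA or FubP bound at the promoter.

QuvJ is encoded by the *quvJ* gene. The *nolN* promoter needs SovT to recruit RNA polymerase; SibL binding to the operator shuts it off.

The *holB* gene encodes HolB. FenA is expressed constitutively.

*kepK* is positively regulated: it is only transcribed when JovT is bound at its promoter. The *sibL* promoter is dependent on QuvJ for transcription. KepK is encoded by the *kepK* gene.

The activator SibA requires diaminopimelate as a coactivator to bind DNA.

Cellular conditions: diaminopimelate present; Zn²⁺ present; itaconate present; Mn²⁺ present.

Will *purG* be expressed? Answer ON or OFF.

Zn²⁺ is present, so JovT is active.
No repressor is bound and JovT is active, so *kepK* is transcribed.
So KepK is produced and active.
With repressor KepK bound, *ulmU* is not transcribed.
So UlmU is not produced.
FenA is produced constitutively and is active.
With repressor FenA bound, *holB* is not transcribed.
So HolB is not produced.
Diaminopimelate is present, so SibA is active.
Itaconate is present, so FubP is inactive.
Activator SibA is present, so *quvJ* is transcribed.
So QuvJ is produced and active.
No repressor is bound and QuvJ is active, so *sibL* is transcribed.
So SibL is produced and active.
Mn²⁺ is present, so SovT is active.
With repressor SibL bound, *nolN* is not transcribed.
So NolN is not produced.
No activator is available at the *purG* promoter, so *purG* is not transcribed.

OFF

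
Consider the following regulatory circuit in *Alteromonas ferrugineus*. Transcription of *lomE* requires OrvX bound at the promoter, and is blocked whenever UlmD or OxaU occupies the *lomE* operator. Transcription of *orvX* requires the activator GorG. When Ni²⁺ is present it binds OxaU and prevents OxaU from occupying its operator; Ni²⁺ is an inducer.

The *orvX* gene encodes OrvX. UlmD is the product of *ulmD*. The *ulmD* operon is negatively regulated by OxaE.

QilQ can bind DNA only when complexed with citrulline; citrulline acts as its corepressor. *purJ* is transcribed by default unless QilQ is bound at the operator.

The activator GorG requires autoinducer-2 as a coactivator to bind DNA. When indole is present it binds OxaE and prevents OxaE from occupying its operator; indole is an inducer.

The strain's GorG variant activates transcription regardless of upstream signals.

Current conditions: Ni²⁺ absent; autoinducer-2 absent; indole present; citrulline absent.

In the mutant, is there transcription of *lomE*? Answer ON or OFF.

Indole is present, so OxaE is inactive.
With no repressor bound, *ulmD* is transcribed.
So UlmD is produced and active.
GorG is constitutively active in this strain.
No repressor is bound and GorG is active, so *orvX* is transcribed.
So OrvX is produced and active.
Ni²⁺ is absent, so OxaU is active.
With repressor UlmD bound, *lomE* is not transcribed.

OFF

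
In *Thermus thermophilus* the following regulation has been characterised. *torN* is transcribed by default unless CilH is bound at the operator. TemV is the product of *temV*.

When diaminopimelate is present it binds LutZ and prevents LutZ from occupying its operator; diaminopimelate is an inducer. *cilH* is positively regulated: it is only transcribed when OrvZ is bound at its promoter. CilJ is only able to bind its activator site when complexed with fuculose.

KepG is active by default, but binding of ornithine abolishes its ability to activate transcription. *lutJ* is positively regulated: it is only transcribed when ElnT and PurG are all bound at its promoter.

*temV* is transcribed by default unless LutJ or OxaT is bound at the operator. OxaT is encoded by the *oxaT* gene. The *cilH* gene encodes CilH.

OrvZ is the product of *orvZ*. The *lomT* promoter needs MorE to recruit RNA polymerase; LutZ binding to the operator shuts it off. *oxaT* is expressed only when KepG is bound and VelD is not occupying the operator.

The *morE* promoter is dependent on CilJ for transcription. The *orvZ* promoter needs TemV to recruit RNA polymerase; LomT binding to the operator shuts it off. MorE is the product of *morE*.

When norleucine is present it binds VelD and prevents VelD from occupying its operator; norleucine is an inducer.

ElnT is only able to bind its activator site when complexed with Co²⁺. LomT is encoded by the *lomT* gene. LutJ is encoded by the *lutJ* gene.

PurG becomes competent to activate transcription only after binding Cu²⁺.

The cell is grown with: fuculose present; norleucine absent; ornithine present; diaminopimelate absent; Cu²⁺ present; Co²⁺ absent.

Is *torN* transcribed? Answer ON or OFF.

OFF

Co²⁺ is absent, so ElnT is inactive.
Cu²⁺ is present, so PurG is active.
Required activator ElnT is absent, so *lutJ* is not transcribed.
So LutJ is not produced.
Norleucine is absent, so VelD is active.
Ornithine is present, so KepG is inactive.
With repressor VelD bound, *oxaT* is not transcribed.
So OxaT is not produced.
With no repressor bound, *temV* is transcribed.
So TemV is produced and active.
Diaminopimelate is absent, so LutZ is active.
Fuculose is present, so CilJ is active.
No repressor is bound and CilJ is active, so *morE* is transcribed.
So MorE is produced and active.
With repressor LutZ bound, *lomT* is not transcribed.
So LomT is not produced.
No repressor is bound and TemV is active, so *orvZ* is transcribed.
So OrvZ is produced and active.
No repressor is bound and OrvZ is active, so *cilH* is transcribed.
So CilH is produced and active.
With repressor CilH bound, *torN* is not transcribed.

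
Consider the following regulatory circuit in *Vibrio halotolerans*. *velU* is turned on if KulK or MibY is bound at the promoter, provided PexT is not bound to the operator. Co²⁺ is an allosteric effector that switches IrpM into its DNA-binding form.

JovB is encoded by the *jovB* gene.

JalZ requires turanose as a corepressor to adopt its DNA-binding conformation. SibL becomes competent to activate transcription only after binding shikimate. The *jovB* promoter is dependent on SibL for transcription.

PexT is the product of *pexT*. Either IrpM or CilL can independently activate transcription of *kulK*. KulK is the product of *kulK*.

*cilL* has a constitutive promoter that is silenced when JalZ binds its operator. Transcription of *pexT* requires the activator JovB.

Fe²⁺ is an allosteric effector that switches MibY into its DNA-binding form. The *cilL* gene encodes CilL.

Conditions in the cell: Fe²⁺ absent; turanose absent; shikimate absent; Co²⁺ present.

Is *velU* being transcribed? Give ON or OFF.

ON

Shikimate is absent, so SibL is inactive.
Required activator SibL is absent, so *jovB* is not transcribed.
So JovB is not produced.
Required activator JovB is absent, so *pexT* is not transcribed.
So PexT is not produced.
Co²⁺ is present, so IrpM is active.
Turanose is absent, so JalZ is inactive.
With no repressor bound, *cilL* is transcribed.
So CilL is produced and active.
Activator IrpM is present, so *kulK* is transcribed.
So KulK is produced and active.
Fe²⁺ is absent, so MibY is inactive.
Activator KulK is present, so *velU* is transcribed.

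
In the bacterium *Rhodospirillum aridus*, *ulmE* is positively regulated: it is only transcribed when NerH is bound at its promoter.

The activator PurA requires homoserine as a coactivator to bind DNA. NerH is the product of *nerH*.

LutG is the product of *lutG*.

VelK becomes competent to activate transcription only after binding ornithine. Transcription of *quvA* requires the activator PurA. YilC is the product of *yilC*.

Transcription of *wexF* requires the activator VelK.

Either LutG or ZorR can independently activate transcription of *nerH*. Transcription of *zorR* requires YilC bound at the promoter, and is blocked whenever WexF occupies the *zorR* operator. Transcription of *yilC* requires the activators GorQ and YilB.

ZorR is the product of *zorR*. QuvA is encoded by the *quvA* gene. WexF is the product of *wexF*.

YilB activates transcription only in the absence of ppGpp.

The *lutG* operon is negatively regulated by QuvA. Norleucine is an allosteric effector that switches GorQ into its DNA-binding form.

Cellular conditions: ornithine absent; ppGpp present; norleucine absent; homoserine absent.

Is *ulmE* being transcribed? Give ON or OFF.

ON

Homoserine is absent, so PurA is inactive.
Required activator PurA is absent, so *quvA* is not transcribed.
So QuvA is not produced.
With no repressor bound, *lutG* is transcribed.
So LutG is produced and active.
Norleucine is absent, so GorQ is inactive.
ppGpp is present, so YilB is inactive.
Required activator GorQ is absent, so *yilC* is not transcribed.
So YilC is not produced.
Ornithine is absent, so VelK is inactive.
Required activator VelK is absent, so *wexF* is not transcribed.
So WexF is not produced.
Required activator YilC is absent, so *zorR* is not transcribed.
So ZorR is not produced.
Activator LutG is present, so *nerH* is transcribed.
So NerH is produced and active.
No repressor is bound and NerH is active, so *ulmE* is transcribed.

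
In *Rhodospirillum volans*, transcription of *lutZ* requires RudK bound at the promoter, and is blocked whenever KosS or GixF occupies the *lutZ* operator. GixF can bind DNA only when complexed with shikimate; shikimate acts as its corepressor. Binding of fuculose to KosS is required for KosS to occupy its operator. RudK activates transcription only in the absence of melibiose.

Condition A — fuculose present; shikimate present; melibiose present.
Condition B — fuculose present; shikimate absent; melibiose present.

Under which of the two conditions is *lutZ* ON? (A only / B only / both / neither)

neither

Condition A:
Fuculose is present, so KosS is active.
Shikimate is present, so GixF is active.
Melibiose is present, so RudK is inactive.
With repressor KosS bound, *lutZ* is not transcribed.
→ *lutZ* is OFF in A.
Condition B:
Fuculose is present, so KosS is active.
Shikimate is absent, so GixF is inactive.
Melibiose is present, so RudK is inactive.
With repressor KosS bound, *lutZ* is not transcribed.
→ *lutZ* is OFF in B.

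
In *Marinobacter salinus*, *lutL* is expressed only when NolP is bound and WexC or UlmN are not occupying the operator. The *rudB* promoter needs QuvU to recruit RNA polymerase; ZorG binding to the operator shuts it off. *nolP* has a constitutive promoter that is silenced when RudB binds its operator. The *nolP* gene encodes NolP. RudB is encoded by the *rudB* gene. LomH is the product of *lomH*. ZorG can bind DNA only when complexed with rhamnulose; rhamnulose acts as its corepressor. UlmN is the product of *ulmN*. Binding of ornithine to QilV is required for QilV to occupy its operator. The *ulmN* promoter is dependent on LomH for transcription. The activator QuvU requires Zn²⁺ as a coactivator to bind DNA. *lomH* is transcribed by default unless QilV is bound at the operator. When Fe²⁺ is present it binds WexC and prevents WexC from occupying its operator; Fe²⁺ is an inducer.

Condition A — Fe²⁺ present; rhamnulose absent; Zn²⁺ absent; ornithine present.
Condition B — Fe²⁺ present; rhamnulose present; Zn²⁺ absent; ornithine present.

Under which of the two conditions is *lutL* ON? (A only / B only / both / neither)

both

Condition A:
Fe²⁺ is present, so WexC is inactive.
Rhamnulose is absent, so ZorG is inactive.
Zn²⁺ is absent, so QuvU is inactive.
Required activator QuvU is absent, so *rudB* is not transcribed.
So RudB is not produced.
With no repressor bound, *nolP* is transcribed.
So NolP is produced and active.
Ornithine is present, so QilV is active.
With repressor QilV bound, *lomH* is not transcribed.
So LomH is not produced.
Required activator LomH is absent, so *ulmN* is not transcribed.
So UlmN is not produced.
No repressor is bound and NolP is active, so *lutL* is transcribed.
→ *lutL* is ON in A.
Condition B:
Fe²⁺ is present, so WexC is inactive.
Rhamnulose is present, so ZorG is active.
Zn²⁺ is absent, so QuvU is inactive.
With repressor ZorG bound, *rudB* is not transcribed.
So RudB is not produced.
With no repressor bound, *nolP* is transcribed.
So NolP is produced and active.
Ornithine is present, so QilV is active.
With repressor QilV bound, *lomH* is not transcribed.
So LomH is not produced.
Required activator LomH is absent, so *ulmN* is not transcribed.
So UlmN is not produced.
No repressor is bound and NolP is active, so *lutL* is transcribed.
→ *lutL* is ON in B.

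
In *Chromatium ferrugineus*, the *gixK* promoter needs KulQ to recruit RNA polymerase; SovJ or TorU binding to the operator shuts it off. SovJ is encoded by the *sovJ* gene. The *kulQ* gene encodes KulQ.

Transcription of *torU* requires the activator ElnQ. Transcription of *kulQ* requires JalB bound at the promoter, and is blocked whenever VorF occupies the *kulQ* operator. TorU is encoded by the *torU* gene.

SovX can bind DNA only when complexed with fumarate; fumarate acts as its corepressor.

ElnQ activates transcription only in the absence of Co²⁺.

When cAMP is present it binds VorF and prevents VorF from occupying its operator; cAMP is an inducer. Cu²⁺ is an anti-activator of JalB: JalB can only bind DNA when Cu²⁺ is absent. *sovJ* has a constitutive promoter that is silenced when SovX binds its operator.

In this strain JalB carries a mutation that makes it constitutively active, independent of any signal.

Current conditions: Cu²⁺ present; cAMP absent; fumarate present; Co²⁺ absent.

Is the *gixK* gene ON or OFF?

OFF

Fumarate is present, so SovX is active.
With repressor SovX bound, *sovJ* is not transcribed.
So SovJ is not produced.
Co²⁺ is absent, so ElnQ is active.
No repressor is bound and ElnQ is active, so *torU* is transcribed.
So TorU is produced and active.
cAMP is absent, so VorF is active.
JalB is constitutively active in this strain.
With repressor VorF bound, *kulQ* is not transcribed.
So KulQ is not produced.
With repressor TorU bound, *gixK* is not transcribed.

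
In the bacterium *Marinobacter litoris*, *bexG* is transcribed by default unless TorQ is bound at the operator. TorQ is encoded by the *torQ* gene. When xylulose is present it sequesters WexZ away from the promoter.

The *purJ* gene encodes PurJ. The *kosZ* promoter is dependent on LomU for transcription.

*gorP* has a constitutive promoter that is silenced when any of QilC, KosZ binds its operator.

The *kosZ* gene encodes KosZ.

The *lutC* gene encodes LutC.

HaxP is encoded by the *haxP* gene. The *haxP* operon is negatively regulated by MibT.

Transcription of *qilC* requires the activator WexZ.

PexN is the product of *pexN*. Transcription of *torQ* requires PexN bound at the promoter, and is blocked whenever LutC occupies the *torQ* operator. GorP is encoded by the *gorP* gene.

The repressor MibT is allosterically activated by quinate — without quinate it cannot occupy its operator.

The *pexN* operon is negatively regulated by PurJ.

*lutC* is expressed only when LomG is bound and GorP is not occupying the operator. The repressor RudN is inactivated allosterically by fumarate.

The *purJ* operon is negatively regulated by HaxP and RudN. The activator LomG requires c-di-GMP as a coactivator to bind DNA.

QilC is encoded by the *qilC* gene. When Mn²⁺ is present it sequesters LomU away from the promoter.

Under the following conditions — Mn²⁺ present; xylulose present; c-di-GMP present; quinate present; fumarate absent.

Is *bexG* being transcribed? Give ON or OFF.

Quinate is present, so MibT is active.
With repressor MibT bound, *haxP* is not transcribed.
So HaxP is not produced.
Fumarate is absent, so RudN is active.
With repressor RudN bound, *purJ* is not transcribed.
So PurJ is not produced.
With no repressor bound, *pexN* is transcribed.
So PexN is produced and active.
c-di-GMP is present, so LomG is active.
Xylulose is present, so WexZ is inactive.
Required activator WexZ is absent, so *qilC* is not transcribed.
So QilC is not produced.
Mn²⁺ is present, so LomU is inactive.
Required activator LomU is absent, so *kosZ* is not transcribed.
So KosZ is not produced.
With no repressor bound, *gorP* is transcribed.
So GorP is produced and active.
With repressor GorP bound, *lutC* is not transcribed.
So LutC is not produced.
No repressor is bound and PexN is active, so *torQ* is transcribed.
So TorQ is produced and active.
With repressor TorQ bound, *bexG* is not transcribed.

OFF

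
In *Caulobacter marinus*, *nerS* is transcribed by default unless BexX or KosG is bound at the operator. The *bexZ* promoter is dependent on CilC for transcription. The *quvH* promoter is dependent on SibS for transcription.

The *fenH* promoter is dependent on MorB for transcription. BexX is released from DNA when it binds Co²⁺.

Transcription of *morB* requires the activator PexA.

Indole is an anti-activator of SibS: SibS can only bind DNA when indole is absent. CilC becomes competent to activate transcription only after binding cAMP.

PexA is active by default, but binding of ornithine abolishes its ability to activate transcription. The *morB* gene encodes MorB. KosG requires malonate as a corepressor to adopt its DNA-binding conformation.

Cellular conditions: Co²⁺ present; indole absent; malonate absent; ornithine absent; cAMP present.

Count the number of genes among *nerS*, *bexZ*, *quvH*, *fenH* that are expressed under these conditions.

4

Co²⁺ is present, so BexX is inactive.
Malonate is absent, so KosG is inactive.
With no repressor bound, *nerS* is transcribed.
→ *nerS* is ON.
cAMP is present, so CilC is active.
No repressor is bound and CilC is active, so *bexZ* is transcribed.
→ *bexZ* is ON.
Indole is absent, so SibS is active.
No repressor is bound and SibS is active, so *quvH* is transcribed.
→ *quvH* is ON.
Ornithine is absent, so PexA is active.
No repressor is bound and PexA is active, so *morB* is transcribed.
So MorB is produced and active.
No repressor is bound and MorB is active, so *fenH* is transcribed.
→ *fenH* is ON.
4 of the 4 genes are transcribed.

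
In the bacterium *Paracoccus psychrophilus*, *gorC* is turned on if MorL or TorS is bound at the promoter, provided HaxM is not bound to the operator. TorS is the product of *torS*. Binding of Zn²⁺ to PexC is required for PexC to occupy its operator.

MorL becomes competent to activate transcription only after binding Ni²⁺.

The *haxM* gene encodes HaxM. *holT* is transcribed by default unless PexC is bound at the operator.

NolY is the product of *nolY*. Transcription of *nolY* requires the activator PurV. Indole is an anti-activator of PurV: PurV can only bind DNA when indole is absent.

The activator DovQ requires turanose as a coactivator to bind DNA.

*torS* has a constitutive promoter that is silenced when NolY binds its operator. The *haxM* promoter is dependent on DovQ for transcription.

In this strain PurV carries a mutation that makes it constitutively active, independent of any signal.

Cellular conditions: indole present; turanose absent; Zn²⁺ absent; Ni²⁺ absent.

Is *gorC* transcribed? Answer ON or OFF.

Ni²⁺ is absent, so MorL is inactive.
Turanose is absent, so DovQ is inactive.
Required activator DovQ is absent, so *haxM* is not transcribed.
So HaxM is not produced.
PurV is constitutively active in this strain.
No repressor is bound and PurV is active, so *nolY* is transcribed.
So NolY is produced and active.
With repressor NolY bound, *torS* is not transcribed.
So TorS is not produced.
No activator is available at the *gorC* promoter, so *gorC* is not transcribed.

OFF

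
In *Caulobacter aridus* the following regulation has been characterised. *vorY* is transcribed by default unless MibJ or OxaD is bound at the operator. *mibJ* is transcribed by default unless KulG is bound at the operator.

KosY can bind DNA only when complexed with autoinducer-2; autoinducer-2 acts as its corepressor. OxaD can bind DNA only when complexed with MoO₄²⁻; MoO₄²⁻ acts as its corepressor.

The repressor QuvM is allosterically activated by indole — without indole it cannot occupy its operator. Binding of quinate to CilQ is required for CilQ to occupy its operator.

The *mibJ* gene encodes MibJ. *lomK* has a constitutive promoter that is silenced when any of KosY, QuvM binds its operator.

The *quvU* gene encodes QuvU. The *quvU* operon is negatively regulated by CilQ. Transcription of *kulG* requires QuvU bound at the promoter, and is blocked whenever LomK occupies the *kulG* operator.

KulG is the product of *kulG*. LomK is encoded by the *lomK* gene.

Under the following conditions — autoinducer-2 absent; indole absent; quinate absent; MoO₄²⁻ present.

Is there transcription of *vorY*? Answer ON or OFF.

OFF

Autoinducer-2 is absent, so KosY is inactive.
Indole is absent, so QuvM is inactive.
With no repressor bound, *lomK* is transcribed.
So LomK is produced and active.
Quinate is absent, so CilQ is inactive.
With no repressor bound, *quvU* is transcribed.
So QuvU is produced and active.
With repressor LomK bound, *kulG* is not transcribed.
So KulG is not produced.
With no repressor bound, *mibJ* is transcribed.
So MibJ is produced and active.
MoO₄²⁻ is present, so OxaD is active.
With repressor MibJ bound, *vorY* is not transcribed.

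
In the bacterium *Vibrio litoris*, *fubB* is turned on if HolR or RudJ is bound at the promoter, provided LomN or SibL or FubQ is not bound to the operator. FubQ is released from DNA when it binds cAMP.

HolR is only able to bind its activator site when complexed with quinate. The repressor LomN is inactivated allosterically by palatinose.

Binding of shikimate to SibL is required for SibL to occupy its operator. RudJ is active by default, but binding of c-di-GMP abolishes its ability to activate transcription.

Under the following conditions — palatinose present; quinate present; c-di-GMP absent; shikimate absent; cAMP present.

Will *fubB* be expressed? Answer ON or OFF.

ON

Palatinose is present, so LomN is inactive.
Shikimate is absent, so SibL is inactive.
Quinate is present, so HolR is active.
c-di-GMP is absent, so RudJ is active.
cAMP is present, so FubQ is inactive.
Activator HolR is present, so *fubB* is transcribed.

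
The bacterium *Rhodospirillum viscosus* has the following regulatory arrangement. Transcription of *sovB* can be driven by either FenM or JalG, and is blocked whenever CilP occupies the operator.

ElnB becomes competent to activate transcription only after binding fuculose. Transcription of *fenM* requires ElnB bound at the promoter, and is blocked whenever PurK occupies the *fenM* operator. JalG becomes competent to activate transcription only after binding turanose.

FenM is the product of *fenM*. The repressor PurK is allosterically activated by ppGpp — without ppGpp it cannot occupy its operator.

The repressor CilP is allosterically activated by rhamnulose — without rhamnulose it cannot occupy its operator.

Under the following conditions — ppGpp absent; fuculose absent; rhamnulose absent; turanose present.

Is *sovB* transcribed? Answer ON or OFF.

ON

Rhamnulose is absent, so CilP is inactive.
Fuculose is absent, so ElnB is inactive.
ppGpp is absent, so PurK is inactive.
Required activator ElnB is absent, so *fenM* is not transcribed.
So FenM is not produced.
Turanose is present, so JalG is active.
Activator JalG is present, so *sovB* is transcribed.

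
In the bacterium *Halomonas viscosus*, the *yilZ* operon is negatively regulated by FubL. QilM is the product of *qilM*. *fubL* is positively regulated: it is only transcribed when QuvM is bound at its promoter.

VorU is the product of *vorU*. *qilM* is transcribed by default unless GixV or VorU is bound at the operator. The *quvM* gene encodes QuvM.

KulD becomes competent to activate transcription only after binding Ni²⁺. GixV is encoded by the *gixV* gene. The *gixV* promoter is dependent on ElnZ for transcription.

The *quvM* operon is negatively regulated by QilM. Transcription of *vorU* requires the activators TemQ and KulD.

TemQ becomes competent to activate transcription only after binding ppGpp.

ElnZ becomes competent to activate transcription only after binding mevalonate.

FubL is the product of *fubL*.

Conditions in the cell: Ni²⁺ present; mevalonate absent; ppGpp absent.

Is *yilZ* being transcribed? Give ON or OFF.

ON

Mevalonate is absent, so ElnZ is inactive.
Required activator ElnZ is absent, so *gixV* is not transcribed.
So GixV is not produced.
ppGpp is absent, so TemQ is inactive.
Ni²⁺ is present, so KulD is active.
Required activator TemQ is absent, so *vorU* is not transcribed.
So VorU is not produced.
With no repressor bound, *qilM* is transcribed.
So QilM is produced and active.
With repressor QilM bound, *quvM* is not transcribed.
So QuvM is not produced.
Required activator QuvM is absent, so *fubL* is not transcribed.
So FubL is not produced.
With no repressor bound, *yilZ* is transcribed.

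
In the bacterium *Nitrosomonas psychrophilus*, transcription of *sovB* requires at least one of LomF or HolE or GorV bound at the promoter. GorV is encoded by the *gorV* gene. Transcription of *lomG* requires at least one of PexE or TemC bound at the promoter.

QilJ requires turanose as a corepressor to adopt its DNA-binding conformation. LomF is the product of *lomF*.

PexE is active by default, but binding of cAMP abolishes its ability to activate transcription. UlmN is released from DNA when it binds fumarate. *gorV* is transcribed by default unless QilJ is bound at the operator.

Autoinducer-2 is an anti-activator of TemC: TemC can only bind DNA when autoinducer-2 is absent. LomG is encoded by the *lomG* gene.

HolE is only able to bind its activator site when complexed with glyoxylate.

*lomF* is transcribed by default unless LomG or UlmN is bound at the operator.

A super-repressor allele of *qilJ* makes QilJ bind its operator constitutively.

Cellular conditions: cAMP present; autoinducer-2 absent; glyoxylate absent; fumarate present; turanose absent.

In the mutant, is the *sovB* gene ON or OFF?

cAMP is present, so PexE is inactive.
Autoinducer-2 is absent, so TemC is active.
Activator TemC is present, so *lomG* is transcribed.
So LomG is produced and active.
Fumarate is present, so UlmN is inactive.
With repressor LomG bound, *lomF* is not transcribed.
So LomF is not produced.
Glyoxylate is absent, so HolE is inactive.
QilJ is constitutively active in this strain.
With repressor QilJ bound, *gorV* is not transcribed.
So GorV is not produced.
No activator is available at the *sovB* promoter, so *sovB* is not transcribed.

OFF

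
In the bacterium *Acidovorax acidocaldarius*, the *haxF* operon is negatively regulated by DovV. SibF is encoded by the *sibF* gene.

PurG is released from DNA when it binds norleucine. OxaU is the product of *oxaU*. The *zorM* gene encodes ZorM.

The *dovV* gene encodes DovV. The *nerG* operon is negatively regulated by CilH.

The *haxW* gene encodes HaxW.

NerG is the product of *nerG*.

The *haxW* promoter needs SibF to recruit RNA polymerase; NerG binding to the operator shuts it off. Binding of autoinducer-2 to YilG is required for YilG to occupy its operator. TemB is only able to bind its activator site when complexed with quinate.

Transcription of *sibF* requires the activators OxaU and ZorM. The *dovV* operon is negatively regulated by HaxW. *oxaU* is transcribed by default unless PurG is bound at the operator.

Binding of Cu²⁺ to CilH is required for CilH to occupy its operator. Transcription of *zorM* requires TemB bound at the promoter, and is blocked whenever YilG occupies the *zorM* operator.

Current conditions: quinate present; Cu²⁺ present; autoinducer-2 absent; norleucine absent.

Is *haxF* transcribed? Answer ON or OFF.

OFF

Norleucine is absent, so PurG is active.
With repressor PurG bound, *oxaU* is not transcribed.
So OxaU is not produced.
Quinate is present, so TemB is active.
Autoinducer-2 is absent, so YilG is inactive.
No repressor is bound and TemB is active, so *zorM* is transcribed.
So ZorM is produced and active.
Required activator OxaU is absent, so *sibF* is not transcribed.
So SibF is not produced.
Cu²⁺ is present, so CilH is active.
With repressor CilH bound, *nerG* is not transcribed.
So NerG is not produced.
Required activator SibF is absent, so *haxW* is not transcribed.
So HaxW is not produced.
With no repressor bound, *dovV* is transcribed.
So DovV is produced and active.
With repressor DovV bound, *haxF* is not transcribed.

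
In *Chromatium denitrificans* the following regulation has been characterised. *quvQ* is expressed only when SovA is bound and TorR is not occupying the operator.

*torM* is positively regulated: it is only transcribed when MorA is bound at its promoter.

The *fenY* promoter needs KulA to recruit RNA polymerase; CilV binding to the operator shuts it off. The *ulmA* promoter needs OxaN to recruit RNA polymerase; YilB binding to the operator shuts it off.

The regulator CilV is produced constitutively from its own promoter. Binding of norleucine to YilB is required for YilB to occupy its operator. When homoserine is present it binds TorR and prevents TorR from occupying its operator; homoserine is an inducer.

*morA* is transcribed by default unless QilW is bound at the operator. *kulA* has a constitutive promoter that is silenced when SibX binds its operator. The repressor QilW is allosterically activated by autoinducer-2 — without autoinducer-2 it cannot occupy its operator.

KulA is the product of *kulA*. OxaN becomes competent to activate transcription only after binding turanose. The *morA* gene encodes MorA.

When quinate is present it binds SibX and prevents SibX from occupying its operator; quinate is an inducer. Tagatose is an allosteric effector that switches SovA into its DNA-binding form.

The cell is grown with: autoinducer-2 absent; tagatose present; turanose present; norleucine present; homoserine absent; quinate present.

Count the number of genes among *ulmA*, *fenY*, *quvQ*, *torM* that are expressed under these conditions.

1

Norleucine is present, so YilB is active.
Turanose is present, so OxaN is active.
With repressor YilB bound, *ulmA* is not transcribed.
→ *ulmA* is OFF.
CilV is produced constitutively and is active.
Quinate is present, so SibX is inactive.
With no repressor bound, *kulA* is transcribed.
So KulA is produced and active.
With repressor CilV bound, *fenY* is not transcribed.
→ *fenY* is OFF.
Homoserine is absent, so TorR is active.
Tagatose is present, so SovA is active.
With repressor TorR bound, *quvQ* is not transcribed.
→ *quvQ* is OFF.
Autoinducer-2 is absent, so QilW is inactive.
With no repressor bound, *morA* is transcribed.
So MorA is produced and active.
No repressor is bound and MorA is active, so *torM* is transcribed.
→ *torM* is ON.
1 of the 4 genes is transcribed.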